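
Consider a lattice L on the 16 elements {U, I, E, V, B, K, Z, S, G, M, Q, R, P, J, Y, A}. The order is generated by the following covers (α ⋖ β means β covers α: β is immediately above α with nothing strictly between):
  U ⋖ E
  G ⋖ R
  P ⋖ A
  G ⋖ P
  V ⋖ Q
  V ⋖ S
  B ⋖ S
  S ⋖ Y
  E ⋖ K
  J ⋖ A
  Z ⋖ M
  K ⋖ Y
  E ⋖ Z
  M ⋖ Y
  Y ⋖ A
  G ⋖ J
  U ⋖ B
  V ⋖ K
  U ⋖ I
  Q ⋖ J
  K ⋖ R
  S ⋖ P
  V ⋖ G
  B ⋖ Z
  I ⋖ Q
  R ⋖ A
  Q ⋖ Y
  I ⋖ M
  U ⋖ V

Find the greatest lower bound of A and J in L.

Common lower bounds of {A, J}: G, I, J, Q, U, V.
The greatest among these is J.

J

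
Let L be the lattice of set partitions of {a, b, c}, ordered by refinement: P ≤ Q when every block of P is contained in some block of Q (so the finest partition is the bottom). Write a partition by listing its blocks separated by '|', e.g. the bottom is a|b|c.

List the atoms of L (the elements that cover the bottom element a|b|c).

The atoms are exactly the elements that cover a|b|c: ab|c, ac|b, a|bc.

ab|c, ac|b, a|bc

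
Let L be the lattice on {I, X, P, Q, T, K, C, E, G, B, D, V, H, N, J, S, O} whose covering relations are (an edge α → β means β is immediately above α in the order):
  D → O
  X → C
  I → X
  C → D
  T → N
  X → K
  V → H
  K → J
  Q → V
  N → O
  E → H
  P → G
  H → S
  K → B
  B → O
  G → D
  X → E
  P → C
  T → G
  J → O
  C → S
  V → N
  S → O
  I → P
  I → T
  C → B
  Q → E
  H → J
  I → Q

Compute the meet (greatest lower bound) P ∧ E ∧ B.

Common lower bounds of {P, E, B}: I.
The greatest among these is I.

I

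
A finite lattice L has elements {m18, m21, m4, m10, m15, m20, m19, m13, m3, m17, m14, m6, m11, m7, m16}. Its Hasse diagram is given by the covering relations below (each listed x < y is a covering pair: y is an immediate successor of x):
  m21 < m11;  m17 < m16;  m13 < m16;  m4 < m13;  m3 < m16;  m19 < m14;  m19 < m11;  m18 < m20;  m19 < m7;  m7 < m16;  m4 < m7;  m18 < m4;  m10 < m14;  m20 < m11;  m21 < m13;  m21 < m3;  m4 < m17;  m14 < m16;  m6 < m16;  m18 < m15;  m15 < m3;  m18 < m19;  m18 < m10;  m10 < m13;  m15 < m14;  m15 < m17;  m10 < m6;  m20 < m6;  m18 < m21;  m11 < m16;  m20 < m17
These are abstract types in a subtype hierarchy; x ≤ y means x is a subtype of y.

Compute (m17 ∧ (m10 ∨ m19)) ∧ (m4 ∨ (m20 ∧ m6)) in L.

m10 ∨ m19 = m14
m17 ∧ m14 = m15
m20 ∧ m6 = m20
m4 ∨ m20 = m17
m15 ∧ m17 = m15

m15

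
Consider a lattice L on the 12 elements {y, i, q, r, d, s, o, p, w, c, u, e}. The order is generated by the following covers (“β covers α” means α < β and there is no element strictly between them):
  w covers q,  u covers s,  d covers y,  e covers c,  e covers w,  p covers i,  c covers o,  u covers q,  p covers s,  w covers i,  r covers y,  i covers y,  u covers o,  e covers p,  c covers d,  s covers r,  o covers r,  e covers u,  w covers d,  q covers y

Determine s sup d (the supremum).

Common upper bounds of {s, d}: e.
The least among these is e.

e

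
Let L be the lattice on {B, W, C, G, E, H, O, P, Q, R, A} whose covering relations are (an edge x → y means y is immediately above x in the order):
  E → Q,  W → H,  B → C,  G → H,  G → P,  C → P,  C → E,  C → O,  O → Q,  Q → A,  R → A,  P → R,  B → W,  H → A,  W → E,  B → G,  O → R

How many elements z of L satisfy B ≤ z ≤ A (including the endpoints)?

11

The interval [B, A] = {A, B, C, E, G, H, O, P, Q, R, W}, which has 11 elements.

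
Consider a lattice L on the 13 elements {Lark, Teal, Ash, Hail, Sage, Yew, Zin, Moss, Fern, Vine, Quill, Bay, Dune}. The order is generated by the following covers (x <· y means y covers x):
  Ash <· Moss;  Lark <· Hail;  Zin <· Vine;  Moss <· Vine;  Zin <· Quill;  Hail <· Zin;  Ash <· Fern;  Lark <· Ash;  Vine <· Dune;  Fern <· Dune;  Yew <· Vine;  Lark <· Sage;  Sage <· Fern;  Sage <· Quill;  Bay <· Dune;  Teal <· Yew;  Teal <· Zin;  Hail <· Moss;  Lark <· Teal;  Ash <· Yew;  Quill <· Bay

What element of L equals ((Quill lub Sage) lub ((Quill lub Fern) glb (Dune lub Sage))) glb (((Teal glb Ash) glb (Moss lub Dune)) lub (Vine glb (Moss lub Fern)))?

Quill ∨ Sage = Quill
Quill ∨ Fern = Dune
Dune ∨ Sage = Dune
Dune ∧ Dune = Dune
Quill ∨ Dune = Dune
Teal ∧ Ash = Lark
Moss ∨ Dune = Dune
Lark ∧ Dune = Lark
Moss ∨ Fern = Dune
Vine ∧ Dune = Vine
Lark ∨ Vine = Vine
Dune ∧ Vine = Vine

Vine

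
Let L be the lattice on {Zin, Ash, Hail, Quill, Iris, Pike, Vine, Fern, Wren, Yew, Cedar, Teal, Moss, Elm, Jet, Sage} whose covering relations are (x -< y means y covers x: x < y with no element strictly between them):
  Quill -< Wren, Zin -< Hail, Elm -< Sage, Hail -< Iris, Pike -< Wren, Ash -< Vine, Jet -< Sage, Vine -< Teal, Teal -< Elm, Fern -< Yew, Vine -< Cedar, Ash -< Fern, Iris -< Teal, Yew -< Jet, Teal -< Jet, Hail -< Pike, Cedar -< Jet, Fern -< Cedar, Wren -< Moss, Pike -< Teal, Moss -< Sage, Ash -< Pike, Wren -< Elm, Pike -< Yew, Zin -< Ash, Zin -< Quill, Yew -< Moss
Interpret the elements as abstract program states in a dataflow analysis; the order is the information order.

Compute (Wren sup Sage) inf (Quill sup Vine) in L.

Wren ∨ Sage = Sage
Quill ∨ Vine = Elm
Sage ∧ Elm = Elm

Elm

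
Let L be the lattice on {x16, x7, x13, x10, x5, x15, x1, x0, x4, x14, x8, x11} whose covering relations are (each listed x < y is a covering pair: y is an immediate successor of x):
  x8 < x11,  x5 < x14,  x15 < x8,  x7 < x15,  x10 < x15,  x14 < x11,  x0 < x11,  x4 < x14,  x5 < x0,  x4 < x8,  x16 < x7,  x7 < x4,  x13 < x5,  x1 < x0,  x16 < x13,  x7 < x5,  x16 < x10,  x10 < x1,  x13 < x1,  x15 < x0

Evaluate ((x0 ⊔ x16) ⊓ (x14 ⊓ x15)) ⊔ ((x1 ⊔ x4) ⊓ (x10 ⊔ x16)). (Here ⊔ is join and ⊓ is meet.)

x0 ∨ x16 = x0
x14 ∧ x15 = x7
x0 ∧ x7 = x7
x1 ∨ x4 = x11
x10 ∨ x16 = x10
x11 ∧ x10 = x10
x7 ∨ x10 = x15

x15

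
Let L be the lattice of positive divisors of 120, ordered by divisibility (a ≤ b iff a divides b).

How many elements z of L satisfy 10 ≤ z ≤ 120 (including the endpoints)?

6

The interval [10, 120] = {10, 120, 20, 30, 40, 60}, which has 6 elements.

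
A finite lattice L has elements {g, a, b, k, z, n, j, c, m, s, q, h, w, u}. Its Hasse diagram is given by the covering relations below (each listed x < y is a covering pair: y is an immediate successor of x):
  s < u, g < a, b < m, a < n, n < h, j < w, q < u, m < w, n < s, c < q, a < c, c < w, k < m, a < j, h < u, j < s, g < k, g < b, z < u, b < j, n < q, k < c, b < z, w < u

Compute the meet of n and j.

a

Common lower bounds of {n, j}: a, g.
The greatest among these is a.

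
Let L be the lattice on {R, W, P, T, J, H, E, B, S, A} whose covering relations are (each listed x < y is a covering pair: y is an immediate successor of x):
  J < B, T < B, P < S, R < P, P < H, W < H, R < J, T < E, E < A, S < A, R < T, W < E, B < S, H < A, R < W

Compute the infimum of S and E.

T

Common lower bounds of {S, E}: R, T.
The greatest among these is T.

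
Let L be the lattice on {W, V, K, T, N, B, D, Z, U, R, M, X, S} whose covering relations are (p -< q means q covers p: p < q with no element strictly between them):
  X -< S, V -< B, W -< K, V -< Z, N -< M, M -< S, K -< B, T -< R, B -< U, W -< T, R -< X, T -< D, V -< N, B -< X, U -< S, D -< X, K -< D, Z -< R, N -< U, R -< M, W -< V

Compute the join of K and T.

D

Common upper bounds of {K, T}: D, S, X.
The least among these is D.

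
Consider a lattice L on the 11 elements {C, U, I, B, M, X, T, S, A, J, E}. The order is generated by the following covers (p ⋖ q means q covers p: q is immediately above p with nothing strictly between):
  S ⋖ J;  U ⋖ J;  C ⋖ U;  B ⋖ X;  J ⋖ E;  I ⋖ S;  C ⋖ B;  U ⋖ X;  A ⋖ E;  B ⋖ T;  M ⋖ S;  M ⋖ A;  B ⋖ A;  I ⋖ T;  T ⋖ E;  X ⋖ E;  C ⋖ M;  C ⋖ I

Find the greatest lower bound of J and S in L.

Common lower bounds of {J, S}: C, I, M, S.
The greatest among these is S.

S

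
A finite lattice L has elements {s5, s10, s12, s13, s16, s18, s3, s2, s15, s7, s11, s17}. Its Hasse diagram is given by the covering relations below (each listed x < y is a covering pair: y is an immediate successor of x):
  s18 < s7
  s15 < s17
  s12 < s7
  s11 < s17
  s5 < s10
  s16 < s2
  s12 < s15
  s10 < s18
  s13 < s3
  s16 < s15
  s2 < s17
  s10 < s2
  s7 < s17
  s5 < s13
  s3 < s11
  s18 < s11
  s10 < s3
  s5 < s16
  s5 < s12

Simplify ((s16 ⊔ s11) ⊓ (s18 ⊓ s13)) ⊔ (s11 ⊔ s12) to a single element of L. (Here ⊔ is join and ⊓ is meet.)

s16 ∨ s11 = s17
s18 ∧ s13 = s5
s17 ∧ s5 = s5
s11 ∨ s12 = s17
s5 ∨ s17 = s17

s17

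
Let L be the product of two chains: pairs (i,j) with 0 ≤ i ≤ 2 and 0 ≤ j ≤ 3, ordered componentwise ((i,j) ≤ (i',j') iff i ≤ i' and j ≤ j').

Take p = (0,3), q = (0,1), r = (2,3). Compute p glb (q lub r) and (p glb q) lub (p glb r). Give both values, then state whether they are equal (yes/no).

(0,3); (0,3); yes

q lub r = (2,3), so p glb (q lub r) = (0,3) glb (2,3) = (0,3).
p glb q = (0,1) and p glb r = (0,3), so (p glb q) lub (p glb r) = (0,1) lub (0,3) = (0,3).
Equal: yes.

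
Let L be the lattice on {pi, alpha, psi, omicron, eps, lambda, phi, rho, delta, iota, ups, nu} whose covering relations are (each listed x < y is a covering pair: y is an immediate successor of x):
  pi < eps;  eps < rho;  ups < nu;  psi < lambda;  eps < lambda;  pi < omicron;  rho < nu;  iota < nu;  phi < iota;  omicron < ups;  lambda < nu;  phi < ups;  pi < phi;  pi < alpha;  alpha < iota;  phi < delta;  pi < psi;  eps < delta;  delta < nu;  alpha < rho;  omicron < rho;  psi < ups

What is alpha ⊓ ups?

Common lower bounds of {alpha, ups}: pi.
The greatest among these is pi.

pi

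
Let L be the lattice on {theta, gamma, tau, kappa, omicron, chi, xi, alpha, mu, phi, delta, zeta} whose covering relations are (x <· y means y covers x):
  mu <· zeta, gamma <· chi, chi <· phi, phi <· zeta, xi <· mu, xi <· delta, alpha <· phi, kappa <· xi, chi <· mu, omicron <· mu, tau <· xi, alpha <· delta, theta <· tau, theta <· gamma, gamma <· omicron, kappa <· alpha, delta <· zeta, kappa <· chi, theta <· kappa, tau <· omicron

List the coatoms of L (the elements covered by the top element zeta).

The coatoms are exactly the elements covered by zeta: delta, mu, phi.

delta, mu, phi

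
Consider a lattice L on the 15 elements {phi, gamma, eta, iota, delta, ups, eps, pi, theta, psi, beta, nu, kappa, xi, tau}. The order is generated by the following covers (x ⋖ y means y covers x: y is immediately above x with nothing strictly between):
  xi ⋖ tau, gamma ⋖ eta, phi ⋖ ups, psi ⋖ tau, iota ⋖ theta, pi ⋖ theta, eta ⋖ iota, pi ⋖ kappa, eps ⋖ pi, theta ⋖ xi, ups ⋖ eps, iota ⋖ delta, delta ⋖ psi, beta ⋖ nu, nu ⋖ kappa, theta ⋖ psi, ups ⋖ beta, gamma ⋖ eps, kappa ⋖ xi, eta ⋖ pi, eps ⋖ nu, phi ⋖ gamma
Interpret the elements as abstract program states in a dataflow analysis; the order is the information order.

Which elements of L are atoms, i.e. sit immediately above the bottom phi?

The atoms are exactly the elements that cover phi: gamma, ups.

gamma, ups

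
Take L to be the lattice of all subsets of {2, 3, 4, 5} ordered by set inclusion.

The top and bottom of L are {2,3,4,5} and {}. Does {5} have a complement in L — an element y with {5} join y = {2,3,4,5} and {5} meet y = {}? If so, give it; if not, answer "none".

{2,3,4}

Need y with {5} ∨ y = {2,3,4,5} and {5} ∧ y = {}.
Checking each element gives: {2,3,4}.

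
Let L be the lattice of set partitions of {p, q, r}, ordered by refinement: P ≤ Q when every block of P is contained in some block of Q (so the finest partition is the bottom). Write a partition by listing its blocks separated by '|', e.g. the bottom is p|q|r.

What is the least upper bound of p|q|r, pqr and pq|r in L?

pqr

Common upper bounds of {p|q|r, pqr, pq|r}: pqr.
The least among these is pqr.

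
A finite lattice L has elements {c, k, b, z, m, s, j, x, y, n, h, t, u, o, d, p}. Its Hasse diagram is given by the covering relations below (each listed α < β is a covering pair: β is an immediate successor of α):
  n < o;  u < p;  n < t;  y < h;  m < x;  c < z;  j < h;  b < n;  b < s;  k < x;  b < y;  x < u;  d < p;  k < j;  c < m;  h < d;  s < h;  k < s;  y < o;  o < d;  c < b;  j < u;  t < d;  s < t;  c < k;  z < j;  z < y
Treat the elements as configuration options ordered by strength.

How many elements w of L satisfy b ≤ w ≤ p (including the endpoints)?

The interval [b, p] = {b, d, h, n, o, p, s, t, y}, which has 9 elements.

9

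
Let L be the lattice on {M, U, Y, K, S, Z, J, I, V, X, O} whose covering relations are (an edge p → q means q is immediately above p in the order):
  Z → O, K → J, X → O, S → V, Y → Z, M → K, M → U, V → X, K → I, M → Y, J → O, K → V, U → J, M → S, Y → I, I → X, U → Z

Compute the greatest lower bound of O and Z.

Z

Common lower bounds of {O, Z}: M, U, Y, Z.
The greatest among these is Z.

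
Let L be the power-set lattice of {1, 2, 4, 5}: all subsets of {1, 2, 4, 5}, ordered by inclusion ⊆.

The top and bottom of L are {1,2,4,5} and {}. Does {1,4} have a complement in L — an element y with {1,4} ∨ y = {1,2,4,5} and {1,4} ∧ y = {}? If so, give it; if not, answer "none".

{2,5}

Need y with {1,4} ∨ y = {1,2,4,5} and {1,4} ∧ y = {}.
Checking each element gives: {2,5}.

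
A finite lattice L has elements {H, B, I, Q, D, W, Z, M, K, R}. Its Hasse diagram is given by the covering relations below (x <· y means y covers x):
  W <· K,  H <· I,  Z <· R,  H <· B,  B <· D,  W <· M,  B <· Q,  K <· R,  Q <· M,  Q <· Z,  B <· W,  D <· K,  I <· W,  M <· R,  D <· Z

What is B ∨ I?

Common upper bounds of {B, I}: K, M, R, W.
The least among these is W.

W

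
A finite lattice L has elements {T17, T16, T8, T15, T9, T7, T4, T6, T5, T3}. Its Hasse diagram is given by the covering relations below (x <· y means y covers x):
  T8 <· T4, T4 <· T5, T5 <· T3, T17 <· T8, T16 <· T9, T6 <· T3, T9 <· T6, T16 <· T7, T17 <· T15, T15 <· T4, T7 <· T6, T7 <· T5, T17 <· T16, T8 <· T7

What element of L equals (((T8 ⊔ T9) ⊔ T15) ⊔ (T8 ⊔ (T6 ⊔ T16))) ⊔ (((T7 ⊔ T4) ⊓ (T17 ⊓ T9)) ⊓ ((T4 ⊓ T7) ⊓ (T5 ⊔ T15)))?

T3

T8 ∨ T9 = T6
T6 ∨ T15 = T3
T6 ∨ T16 = T6
T8 ∨ T6 = T6
T3 ∨ T6 = T3
T7 ∨ T4 = T5
T17 ∧ T9 = T17
T5 ∧ T17 = T17
T4 ∧ T7 = T8
T5 ∨ T15 = T5
T8 ∧ T5 = T8
T17 ∧ T8 = T17
T3 ∨ T17 = T3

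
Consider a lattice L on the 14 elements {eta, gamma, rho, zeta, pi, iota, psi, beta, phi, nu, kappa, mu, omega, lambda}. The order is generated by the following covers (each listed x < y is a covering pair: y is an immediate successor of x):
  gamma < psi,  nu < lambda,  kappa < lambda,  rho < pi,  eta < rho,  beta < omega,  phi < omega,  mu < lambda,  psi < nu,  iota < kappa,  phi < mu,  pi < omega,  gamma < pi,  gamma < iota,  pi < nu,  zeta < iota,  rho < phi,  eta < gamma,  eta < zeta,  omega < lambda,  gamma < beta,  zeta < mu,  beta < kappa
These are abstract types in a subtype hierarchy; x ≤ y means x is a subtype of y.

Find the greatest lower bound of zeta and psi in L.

Common lower bounds of {zeta, psi}: eta.
The greatest among these is eta.

eta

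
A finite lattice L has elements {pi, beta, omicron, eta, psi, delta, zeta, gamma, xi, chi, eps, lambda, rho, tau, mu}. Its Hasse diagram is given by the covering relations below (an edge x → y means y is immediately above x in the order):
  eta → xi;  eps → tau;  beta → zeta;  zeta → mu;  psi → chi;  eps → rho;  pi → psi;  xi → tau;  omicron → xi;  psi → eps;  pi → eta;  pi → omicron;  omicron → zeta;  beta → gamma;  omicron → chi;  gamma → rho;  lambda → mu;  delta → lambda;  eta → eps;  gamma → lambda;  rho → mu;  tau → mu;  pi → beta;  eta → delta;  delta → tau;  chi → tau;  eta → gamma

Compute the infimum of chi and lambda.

pi

Common lower bounds of {chi, lambda}: pi.
The greatest among these is pi.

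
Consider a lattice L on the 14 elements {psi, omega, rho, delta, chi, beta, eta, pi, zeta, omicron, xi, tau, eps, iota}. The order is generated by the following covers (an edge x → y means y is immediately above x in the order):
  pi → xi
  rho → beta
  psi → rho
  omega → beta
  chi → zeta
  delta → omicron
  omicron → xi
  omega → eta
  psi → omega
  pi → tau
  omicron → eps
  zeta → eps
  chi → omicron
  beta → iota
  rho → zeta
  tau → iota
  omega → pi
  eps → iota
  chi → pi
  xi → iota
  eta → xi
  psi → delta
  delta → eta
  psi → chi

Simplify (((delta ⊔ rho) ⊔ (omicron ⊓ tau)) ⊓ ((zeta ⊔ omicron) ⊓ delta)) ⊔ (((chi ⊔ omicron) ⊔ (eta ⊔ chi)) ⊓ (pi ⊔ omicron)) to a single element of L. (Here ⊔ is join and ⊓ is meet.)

delta ∨ rho = eps
omicron ∧ tau = chi
eps ∨ chi = eps
zeta ∨ omicron = eps
eps ∧ delta = delta
eps ∧ delta = delta
chi ∨ omicron = omicron
eta ∨ chi = xi
omicron ∨ xi = xi
pi ∨ omicron = xi
xi ∧ xi = xi
delta ∨ xi = xi

xi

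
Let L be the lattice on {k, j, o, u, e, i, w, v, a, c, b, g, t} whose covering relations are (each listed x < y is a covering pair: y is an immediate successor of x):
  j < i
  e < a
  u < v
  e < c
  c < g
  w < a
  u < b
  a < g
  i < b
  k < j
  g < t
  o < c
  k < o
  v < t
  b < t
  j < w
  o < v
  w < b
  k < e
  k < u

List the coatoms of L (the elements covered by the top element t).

The coatoms are exactly the elements covered by t: b, g, v.

b, g, v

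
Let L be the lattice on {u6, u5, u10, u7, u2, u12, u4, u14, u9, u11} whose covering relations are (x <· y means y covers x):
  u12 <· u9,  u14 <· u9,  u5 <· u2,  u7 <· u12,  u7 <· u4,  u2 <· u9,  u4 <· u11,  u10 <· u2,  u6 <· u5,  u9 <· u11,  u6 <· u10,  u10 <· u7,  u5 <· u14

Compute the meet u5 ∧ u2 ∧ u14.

u5

Common lower bounds of {u5, u2, u14}: u5, u6.
The greatest among these is u5.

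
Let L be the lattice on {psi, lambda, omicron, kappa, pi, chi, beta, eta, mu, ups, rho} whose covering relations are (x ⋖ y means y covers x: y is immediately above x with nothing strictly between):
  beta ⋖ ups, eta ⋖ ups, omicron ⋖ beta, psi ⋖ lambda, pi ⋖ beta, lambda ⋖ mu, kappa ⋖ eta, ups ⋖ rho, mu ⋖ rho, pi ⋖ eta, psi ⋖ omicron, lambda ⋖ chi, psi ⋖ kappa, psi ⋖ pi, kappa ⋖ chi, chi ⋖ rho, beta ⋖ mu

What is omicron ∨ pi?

beta

Common upper bounds of {omicron, pi}: beta, mu, rho, ups.
The least among these is beta.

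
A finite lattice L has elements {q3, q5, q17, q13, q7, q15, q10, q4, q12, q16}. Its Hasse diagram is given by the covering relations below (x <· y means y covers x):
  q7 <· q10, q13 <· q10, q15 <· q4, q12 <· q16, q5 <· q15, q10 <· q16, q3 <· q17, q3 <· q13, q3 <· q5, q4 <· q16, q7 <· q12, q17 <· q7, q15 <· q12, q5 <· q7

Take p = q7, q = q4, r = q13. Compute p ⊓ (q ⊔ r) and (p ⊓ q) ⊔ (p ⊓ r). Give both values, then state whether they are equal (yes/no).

q7; q5; no

q ⊔ r = q16, so p ⊓ (q ⊔ r) = q7 ⊓ q16 = q7.
p ⊓ q = q5 and p ⊓ r = q3, so (p ⊓ q) ⊔ (p ⊓ r) = q5 ⊔ q3 = q5.
Equal: no.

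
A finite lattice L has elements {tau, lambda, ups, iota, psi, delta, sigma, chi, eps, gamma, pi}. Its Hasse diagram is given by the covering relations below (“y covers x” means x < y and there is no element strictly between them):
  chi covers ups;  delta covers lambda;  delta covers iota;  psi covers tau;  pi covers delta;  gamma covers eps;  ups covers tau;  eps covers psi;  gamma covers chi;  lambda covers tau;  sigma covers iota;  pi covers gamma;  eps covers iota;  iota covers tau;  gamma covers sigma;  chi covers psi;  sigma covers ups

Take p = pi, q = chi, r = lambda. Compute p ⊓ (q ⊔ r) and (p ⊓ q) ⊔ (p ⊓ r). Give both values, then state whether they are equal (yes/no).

pi; pi; yes

q ⊔ r = pi, so p ⊓ (q ⊔ r) = pi ⊓ pi = pi.
p ⊓ q = chi and p ⊓ r = lambda, so (p ⊓ q) ⊔ (p ⊓ r) = chi ⊔ lambda = pi.
Equal: yes.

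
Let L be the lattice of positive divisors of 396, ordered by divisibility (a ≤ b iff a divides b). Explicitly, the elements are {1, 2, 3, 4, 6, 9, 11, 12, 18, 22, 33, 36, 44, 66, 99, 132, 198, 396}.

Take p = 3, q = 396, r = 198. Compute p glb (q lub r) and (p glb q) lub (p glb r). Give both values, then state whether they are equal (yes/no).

3; 3; yes

q lub r = 396, so p glb (q lub r) = 3 glb 396 = 3.
p glb q = 3 and p glb r = 3, so (p glb q) lub (p glb r) = 3 lub 3 = 3.
Equal: yes.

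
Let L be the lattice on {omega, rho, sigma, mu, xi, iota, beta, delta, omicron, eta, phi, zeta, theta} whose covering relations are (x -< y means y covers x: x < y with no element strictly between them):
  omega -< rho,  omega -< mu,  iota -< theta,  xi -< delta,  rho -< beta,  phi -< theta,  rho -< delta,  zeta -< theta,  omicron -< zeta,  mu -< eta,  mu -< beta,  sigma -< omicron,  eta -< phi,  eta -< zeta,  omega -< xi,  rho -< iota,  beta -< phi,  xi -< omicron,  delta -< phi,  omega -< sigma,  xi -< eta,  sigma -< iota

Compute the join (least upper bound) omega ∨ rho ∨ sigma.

Common upper bounds of {omega, rho, sigma}: iota, theta.
The least among these is iota.

iota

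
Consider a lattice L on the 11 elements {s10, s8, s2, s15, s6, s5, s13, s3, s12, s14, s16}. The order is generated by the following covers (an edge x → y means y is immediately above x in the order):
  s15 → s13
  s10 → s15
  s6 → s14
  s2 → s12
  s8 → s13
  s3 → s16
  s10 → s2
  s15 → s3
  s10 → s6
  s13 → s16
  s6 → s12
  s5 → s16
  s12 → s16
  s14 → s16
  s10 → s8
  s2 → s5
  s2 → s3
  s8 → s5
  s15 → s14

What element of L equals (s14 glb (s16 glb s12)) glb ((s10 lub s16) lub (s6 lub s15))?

s6

s16 ∧ s12 = s12
s14 ∧ s12 = s6
s10 ∨ s16 = s16
s6 ∨ s15 = s14
s16 ∨ s14 = s16
s6 ∧ s16 = s6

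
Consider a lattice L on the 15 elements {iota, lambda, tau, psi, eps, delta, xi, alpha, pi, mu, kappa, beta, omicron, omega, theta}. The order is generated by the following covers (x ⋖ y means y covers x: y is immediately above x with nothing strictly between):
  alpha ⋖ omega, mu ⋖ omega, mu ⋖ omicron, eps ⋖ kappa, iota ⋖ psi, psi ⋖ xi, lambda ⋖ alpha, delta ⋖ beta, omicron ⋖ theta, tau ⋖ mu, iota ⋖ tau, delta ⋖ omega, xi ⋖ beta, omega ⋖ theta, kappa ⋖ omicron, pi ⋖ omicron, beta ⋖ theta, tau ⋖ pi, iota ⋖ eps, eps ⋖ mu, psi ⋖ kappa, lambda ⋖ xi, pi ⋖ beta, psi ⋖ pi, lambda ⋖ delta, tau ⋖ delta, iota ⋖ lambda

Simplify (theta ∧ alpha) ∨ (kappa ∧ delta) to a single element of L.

alpha

theta ∧ alpha = alpha
kappa ∧ delta = iota
alpha ∨ iota = alpha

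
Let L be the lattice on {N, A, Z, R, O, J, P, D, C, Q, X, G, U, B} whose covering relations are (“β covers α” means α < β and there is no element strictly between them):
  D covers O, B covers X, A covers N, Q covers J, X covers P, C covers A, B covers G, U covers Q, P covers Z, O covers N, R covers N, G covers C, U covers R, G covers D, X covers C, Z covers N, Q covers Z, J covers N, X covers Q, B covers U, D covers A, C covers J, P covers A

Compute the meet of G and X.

C

Common lower bounds of {G, X}: A, C, J, N.
The greatest among these is C.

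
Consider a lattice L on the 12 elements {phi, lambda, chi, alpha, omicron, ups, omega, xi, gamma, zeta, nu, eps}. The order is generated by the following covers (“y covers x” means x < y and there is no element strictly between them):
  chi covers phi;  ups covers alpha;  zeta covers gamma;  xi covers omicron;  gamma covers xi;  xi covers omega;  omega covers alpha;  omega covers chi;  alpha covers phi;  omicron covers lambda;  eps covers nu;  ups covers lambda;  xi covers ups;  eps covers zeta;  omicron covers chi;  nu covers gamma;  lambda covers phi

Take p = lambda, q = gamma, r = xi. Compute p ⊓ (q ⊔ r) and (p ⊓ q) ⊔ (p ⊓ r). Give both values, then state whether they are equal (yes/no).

q ⊔ r = gamma, so p ⊓ (q ⊔ r) = lambda ⊓ gamma = lambda.
p ⊓ q = lambda and p ⊓ r = lambda, so (p ⊓ q) ⊔ (p ⊓ r) = lambda ⊔ lambda = lambda.
Equal: yes.

lambda; lambda; yes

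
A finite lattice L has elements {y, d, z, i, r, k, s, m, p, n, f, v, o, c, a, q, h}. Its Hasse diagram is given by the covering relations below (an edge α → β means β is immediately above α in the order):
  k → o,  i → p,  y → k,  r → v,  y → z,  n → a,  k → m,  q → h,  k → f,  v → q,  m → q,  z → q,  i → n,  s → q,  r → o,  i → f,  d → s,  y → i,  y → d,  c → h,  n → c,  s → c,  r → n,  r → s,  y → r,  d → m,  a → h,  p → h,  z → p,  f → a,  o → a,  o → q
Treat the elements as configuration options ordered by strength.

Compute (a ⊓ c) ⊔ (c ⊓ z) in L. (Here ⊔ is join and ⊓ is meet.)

a ∧ c = n
c ∧ z = y
n ∨ y = n

n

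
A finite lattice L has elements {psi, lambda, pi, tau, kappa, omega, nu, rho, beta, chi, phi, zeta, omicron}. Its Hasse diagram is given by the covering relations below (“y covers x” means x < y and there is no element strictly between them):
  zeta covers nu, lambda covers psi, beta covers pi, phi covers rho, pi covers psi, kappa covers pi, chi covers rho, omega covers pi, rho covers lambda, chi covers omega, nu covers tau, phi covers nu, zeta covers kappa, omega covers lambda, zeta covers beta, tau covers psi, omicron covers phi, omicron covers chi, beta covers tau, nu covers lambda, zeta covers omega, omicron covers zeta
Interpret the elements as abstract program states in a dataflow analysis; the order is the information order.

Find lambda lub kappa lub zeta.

Common upper bounds of {lambda, kappa, zeta}: omicron, zeta.
The least among these is zeta.

zeta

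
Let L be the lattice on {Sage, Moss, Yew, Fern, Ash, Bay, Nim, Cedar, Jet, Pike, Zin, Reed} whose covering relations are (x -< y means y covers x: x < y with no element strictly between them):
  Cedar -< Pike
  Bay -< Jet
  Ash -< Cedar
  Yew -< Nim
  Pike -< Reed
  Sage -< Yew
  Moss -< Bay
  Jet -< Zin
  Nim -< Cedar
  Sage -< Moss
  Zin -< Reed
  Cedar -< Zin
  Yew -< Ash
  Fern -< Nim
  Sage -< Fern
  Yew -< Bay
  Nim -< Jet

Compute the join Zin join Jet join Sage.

Zin

Common upper bounds of {Zin, Jet, Sage}: Reed, Zin.
The least among these is Zin.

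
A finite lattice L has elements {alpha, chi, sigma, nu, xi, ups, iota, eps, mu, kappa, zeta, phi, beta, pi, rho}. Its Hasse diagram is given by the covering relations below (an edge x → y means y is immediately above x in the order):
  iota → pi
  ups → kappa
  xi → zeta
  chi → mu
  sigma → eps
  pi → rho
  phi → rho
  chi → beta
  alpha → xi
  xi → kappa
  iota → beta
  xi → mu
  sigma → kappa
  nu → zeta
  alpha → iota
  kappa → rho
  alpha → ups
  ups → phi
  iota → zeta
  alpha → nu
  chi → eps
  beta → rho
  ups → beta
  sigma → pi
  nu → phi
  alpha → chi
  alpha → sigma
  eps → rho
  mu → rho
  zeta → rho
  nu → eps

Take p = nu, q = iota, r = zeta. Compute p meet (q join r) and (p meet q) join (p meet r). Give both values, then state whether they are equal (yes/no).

nu; nu; yes

q join r = zeta, so p meet (q join r) = nu meet zeta = nu.
p meet q = alpha and p meet r = nu, so (p meet q) join (p meet r) = alpha join nu = nu.
Equal: yes.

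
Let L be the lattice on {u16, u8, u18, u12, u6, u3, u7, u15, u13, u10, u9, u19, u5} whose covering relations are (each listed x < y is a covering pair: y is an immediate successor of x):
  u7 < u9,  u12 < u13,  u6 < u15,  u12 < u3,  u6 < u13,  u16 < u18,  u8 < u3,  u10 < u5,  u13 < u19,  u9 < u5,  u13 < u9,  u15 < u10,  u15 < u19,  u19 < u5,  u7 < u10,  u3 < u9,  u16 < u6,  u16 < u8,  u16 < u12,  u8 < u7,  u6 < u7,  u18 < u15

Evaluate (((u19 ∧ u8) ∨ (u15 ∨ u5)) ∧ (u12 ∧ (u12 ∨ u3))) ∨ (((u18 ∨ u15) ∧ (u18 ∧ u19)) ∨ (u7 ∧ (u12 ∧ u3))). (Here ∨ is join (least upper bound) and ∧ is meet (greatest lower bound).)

u19

u19 ∧ u8 = u16
u15 ∨ u5 = u5
u16 ∨ u5 = u5
u12 ∨ u3 = u3
u12 ∧ u3 = u12
u5 ∧ u12 = u12
u18 ∨ u15 = u15
u18 ∧ u19 = u18
u15 ∧ u18 = u18
u12 ∧ u3 = u12
u7 ∧ u12 = u16
u18 ∨ u16 = u18
u12 ∨ u18 = u19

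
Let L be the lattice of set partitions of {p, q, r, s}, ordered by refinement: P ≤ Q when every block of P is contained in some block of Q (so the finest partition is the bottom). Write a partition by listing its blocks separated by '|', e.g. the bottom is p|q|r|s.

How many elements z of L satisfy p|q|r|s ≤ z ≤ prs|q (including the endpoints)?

The interval [p|q|r|s, prs|q] = {prs|q, pr|q|s, ps|q|r, p|q|rs, p|q|r|s}, which has 5 elements.

5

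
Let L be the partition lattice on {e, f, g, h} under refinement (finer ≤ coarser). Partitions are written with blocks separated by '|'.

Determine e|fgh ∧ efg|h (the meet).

The meet (common refinement) of e|fgh and efg|h intersects blocks pairwise, giving e|fg|h.

e|fg|h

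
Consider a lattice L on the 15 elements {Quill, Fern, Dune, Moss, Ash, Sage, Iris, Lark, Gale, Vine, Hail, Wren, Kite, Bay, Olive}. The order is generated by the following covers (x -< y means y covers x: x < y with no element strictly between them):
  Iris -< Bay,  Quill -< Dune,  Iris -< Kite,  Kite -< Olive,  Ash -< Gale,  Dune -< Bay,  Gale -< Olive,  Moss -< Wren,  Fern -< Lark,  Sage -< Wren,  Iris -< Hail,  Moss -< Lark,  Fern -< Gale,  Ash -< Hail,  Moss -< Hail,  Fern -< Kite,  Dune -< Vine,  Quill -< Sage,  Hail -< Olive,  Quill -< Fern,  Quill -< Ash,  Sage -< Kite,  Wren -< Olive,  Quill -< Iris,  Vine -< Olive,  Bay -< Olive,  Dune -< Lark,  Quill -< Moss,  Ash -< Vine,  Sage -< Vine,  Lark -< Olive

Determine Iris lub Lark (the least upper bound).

Olive

Common upper bounds of {Iris, Lark}: Olive.
The least among these is Olive.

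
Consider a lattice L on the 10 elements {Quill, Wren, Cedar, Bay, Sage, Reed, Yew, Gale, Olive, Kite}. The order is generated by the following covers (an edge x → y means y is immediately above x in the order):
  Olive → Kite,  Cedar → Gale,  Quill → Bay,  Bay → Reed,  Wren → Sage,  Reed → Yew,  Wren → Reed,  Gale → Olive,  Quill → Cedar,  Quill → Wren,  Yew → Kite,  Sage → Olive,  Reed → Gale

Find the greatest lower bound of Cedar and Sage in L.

Quill

Common lower bounds of {Cedar, Sage}: Quill.
The greatest among these is Quill.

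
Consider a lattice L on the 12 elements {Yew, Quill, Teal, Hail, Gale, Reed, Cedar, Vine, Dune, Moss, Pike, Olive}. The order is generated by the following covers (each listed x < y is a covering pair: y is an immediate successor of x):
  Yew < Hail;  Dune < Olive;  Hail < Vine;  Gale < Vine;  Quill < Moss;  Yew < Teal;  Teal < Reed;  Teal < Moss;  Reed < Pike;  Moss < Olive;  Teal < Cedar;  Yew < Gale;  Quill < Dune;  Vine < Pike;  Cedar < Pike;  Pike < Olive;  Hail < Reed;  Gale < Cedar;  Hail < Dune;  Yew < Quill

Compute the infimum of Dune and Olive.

Dune

Common lower bounds of {Dune, Olive}: Dune, Hail, Quill, Yew.
The greatest among these is Dune.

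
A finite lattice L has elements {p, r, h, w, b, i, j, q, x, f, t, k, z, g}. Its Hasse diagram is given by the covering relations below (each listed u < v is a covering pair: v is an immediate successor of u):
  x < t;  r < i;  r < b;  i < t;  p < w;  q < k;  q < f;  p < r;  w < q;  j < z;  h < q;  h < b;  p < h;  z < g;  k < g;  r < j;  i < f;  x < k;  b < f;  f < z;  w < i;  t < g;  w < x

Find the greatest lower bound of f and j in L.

Common lower bounds of {f, j}: p, r.
The greatest among these is r.

r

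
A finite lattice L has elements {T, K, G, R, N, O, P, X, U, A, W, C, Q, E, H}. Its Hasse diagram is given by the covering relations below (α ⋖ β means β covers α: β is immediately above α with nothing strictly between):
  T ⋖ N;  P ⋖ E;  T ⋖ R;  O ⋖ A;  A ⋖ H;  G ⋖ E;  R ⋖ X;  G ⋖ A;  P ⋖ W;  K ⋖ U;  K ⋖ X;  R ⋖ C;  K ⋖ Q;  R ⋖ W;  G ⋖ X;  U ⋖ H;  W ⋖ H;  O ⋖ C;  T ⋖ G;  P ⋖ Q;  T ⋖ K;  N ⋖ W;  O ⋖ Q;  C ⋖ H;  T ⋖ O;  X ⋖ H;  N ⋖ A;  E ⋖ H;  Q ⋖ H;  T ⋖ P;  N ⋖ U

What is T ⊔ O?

Common upper bounds of {T, O}: A, C, H, O, Q.
The least among these is O.

O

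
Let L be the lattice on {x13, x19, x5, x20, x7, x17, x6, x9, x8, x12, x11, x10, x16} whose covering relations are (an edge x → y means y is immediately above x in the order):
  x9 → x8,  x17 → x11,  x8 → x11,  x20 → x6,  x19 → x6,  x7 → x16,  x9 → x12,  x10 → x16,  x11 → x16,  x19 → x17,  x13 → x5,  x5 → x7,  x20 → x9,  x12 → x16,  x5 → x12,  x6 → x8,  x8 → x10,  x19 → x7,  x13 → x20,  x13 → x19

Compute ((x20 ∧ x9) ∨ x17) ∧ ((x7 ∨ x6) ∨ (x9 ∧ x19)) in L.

x11

x20 ∧ x9 = x20
x20 ∨ x17 = x11
x7 ∨ x6 = x16
x9 ∧ x19 = x13
x16 ∨ x13 = x16
x11 ∧ x16 = x11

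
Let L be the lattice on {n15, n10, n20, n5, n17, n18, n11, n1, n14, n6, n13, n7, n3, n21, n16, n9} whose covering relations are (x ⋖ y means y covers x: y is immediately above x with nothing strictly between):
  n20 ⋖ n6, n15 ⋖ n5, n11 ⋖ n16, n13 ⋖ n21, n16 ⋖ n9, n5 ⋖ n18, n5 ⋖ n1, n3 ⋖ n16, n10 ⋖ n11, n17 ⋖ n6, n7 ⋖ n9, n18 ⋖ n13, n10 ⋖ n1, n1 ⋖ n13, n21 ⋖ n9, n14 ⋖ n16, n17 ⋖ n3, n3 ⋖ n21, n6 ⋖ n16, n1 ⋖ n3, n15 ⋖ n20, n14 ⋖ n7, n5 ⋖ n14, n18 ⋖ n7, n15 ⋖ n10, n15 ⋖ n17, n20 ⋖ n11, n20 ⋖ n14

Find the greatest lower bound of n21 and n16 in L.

n3

Common lower bounds of {n21, n16}: n1, n10, n15, n17, n3, n5.
The greatest among these is n3.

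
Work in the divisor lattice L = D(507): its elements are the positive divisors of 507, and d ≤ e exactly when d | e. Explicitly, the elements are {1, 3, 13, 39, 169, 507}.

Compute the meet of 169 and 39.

13

In the divisibility order, the meet is the greatest common divisor: gcd(169, 39) = 13.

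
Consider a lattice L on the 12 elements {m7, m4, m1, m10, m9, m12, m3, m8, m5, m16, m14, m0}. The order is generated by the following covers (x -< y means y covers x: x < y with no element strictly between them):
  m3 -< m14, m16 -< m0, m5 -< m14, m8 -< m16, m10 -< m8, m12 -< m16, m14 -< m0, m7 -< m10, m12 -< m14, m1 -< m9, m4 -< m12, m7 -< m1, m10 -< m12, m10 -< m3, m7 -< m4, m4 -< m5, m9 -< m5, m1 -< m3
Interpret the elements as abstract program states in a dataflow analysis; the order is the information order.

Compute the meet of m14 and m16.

m12

Common lower bounds of {m14, m16}: m10, m12, m4, m7.
The greatest among these is m12.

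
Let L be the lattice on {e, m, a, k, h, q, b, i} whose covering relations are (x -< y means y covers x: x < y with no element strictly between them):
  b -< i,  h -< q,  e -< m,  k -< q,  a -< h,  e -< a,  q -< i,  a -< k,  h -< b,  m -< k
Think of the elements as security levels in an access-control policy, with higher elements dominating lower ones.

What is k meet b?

Common lower bounds of {k, b}: a, e.
The greatest among these is a.

a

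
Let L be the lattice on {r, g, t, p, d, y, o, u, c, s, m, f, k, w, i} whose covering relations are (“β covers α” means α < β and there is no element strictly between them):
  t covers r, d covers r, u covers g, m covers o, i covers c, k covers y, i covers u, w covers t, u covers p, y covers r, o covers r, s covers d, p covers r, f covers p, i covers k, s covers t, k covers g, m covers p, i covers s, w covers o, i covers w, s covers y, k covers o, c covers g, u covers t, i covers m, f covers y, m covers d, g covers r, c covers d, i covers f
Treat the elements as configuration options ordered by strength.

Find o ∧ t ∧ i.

r

Common lower bounds of {o, t, i}: r.
The greatest among these is r.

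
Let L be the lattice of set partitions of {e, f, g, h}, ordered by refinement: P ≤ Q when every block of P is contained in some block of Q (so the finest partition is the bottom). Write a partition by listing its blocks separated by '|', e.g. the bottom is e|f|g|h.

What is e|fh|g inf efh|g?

e|fh|g

The meet (common refinement) of e|fh|g and efh|g intersects blocks pairwise, giving e|fh|g.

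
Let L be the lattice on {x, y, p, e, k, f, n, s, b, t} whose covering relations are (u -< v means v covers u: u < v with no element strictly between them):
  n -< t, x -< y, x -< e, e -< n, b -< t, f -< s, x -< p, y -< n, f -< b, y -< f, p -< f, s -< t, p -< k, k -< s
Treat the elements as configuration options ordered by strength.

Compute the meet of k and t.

Common lower bounds of {k, t}: k, p, x.
The greatest among these is k.

k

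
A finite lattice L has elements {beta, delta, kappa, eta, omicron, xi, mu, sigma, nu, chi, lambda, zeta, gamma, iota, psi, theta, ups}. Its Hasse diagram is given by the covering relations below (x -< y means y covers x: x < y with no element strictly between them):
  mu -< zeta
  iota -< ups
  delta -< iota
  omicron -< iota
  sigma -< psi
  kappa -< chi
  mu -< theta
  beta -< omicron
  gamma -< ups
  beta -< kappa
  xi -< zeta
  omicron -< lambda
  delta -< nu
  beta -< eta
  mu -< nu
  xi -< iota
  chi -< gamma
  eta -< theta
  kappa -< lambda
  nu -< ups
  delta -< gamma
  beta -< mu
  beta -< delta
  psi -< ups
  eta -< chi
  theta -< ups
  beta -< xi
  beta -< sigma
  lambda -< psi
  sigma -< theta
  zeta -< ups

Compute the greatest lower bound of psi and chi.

kappa

Common lower bounds of {psi, chi}: beta, kappa.
The greatest among these is kappa.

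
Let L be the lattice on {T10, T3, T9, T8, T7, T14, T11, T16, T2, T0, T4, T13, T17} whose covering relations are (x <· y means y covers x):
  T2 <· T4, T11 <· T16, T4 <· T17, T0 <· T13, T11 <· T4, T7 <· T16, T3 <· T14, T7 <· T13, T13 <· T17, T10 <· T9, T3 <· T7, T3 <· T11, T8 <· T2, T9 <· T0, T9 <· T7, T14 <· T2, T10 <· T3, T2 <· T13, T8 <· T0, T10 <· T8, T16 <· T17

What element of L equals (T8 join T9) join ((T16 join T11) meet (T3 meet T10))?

T0

T8 ∨ T9 = T0
T16 ∨ T11 = T16
T3 ∧ T10 = T10
T16 ∧ T10 = T10
T0 ∨ T10 = T0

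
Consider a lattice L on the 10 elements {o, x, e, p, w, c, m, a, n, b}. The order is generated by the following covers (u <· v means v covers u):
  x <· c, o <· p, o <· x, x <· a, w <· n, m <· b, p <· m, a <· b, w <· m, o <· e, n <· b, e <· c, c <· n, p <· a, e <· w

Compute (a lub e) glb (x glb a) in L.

a ∨ e = b
x ∧ a = x
b ∧ x = x

x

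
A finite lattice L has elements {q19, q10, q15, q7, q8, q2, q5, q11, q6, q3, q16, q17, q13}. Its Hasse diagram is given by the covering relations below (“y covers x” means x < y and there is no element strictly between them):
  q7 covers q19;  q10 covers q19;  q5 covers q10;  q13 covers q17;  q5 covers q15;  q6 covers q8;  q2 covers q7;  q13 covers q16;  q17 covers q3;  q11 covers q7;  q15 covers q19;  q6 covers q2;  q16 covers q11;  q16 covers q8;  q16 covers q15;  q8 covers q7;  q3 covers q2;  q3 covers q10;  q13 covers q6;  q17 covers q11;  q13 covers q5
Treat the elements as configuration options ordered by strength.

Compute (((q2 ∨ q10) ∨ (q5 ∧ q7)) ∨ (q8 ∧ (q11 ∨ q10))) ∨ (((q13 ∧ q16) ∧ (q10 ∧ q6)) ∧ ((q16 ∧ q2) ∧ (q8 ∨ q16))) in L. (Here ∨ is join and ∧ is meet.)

q2 ∨ q10 = q3
q5 ∧ q7 = q19
q3 ∨ q19 = q3
q11 ∨ q10 = q17
q8 ∧ q17 = q7
q3 ∨ q7 = q3
q13 ∧ q16 = q16
q10 ∧ q6 = q19
q16 ∧ q19 = q19
q16 ∧ q2 = q7
q8 ∨ q16 = q16
q7 ∧ q16 = q7
q19 ∧ q7 = q19
q3 ∨ q19 = q3

q3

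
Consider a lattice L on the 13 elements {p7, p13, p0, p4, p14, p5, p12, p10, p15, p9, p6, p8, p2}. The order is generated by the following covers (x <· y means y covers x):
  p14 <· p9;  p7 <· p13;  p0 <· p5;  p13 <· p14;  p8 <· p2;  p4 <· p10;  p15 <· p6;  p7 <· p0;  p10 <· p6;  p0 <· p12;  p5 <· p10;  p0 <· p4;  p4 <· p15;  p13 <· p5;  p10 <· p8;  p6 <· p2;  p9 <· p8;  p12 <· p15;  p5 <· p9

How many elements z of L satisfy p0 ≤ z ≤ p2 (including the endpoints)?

10

The interval [p0, p2] = {p0, p10, p12, p15, p2, p4, p5, p6, p8, p9}, which has 10 elements.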